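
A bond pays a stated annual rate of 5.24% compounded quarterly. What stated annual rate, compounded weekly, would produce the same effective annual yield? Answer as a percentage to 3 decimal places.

EAR = (1 + 0.0524/4)^4 − 1 = 0.053439.
Solve (1 + r/52)^52 = 1.053439: r/52 = 1.053439^(1/52) − 1 = 0.001002, so r = 0.052086 = 5.209%.

5.209%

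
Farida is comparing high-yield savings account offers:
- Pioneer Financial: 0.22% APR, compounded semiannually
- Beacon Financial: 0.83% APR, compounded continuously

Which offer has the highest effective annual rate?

Pioneer Financial: (1 + 0.0022/2)^2 − 1 = 0.220%
Beacon Financial: e^0.0083 − 1 = 0.833%
The highest effective annual rate is Beacon Financial at 0.833%.

Beacon Financial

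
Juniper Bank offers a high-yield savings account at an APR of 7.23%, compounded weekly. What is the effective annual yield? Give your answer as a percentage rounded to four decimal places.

EAR = (1 + 0.0723/52)^52 − 1.
= 1.074924 − 1 = 7.4924%.

7.4924%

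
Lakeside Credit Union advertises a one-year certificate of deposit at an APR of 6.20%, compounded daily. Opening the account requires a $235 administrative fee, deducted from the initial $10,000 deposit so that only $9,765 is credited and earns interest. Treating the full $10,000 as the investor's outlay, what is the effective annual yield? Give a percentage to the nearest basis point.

3.90%

Value after one year: 9,765 × (1 + 0.0620/365)^365 = 9,765 × 1.063957 = $10,389.54.
Effective yield on the $10,000 outlay: 10,389.54 / 10,000 − 1 = 0.038954 = 3.90%.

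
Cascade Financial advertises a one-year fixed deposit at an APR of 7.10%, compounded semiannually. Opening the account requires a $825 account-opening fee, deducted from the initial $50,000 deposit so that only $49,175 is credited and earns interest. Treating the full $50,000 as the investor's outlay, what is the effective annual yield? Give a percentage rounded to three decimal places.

5.457%

Value after one year: 49,175 × (1 + 0.0710/2)^2 = 49,175 × 1.072260 = $52,728.40.
Effective yield on the $50,000 outlay: 52,728.40 / 50,000 − 1 = 0.054568 = 5.457%.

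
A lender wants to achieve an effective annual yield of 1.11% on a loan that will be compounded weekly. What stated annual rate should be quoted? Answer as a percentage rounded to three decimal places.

(1 + r/52)^52 − 1 = 0.0111, so 1 + r/52 = 1.0111^(1/52).
r/52 = 0.000212, so r = 0.011040 = 1.104%.

1.104%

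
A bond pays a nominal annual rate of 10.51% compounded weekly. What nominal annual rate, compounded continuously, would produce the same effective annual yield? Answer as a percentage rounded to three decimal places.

EAR = (1 + 0.1051/52)^52 − 1 = 0.110704.
Equivalent continuous rate: r = ln(1 + 0.110704) = 0.104994 = 10.499%.

10.499%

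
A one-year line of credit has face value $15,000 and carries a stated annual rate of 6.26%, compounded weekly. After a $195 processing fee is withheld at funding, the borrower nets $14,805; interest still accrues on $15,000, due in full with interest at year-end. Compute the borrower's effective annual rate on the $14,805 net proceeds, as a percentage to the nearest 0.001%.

Amount owed after one year: 15,000 × (1 + 0.0626/52)^52 = 15,000 × 1.064561 = $15,968.41.
Effective rate on net proceeds: 15,968.41 / 14,805 − 1 = 0.078582 = 7.858%.

7.858%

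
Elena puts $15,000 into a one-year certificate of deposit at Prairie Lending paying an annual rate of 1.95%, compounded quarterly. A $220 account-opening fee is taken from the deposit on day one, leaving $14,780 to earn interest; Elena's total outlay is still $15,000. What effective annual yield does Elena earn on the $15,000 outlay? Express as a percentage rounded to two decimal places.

0.47%

Value after one year: 14,780 × (1 + 0.0195/4)^4 = 14,780 × 1.019643 = $15,070.32.
Effective yield on the $15,000 outlay: 15,070.32 / 15,000 − 1 = 0.004688 = 0.47%.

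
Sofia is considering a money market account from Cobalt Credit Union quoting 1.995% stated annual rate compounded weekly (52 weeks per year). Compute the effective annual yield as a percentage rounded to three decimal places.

EAR = (1 + 0.01995/52)^52 − 1.
= (1 + 0.000384)^52 − 1 = 1.020146 − 1 = 2.015%.

2.015%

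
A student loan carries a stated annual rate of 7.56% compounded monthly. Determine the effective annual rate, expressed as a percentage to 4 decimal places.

7.8275%

EAR = (1 + 0.0756/12)^12 − 1.
= (1 + 0.006300)^12 − 1 = 1.078275 − 1 = 7.8275%.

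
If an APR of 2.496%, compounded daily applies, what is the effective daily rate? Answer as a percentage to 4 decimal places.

With a nominal annual rate compounded daily, the periodic rate is the nominal rate divided by 365.
i = 0.02496 / 365 = 0.0000684 = 0.0068%.

0.0068%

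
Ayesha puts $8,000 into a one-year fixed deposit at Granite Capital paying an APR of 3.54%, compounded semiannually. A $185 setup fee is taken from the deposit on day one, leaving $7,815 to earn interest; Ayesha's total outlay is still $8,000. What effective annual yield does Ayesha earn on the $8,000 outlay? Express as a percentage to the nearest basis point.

1.18%

Value after one year: 7,815 × (1 + 0.0354/2)^2 = 7,815 × 1.035713 = $8,094.10.
Effective yield on the $8,000 outlay: 8,094.10 / 8,000 − 1 = 0.011762 = 1.18%.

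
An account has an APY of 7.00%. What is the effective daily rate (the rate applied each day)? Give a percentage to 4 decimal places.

0.0185%

The per-day rate i satisfies (1 + i)^365 = 1 + 0.0700.
i = 1.0700^(1/365) − 1 = 0.0001854 = 0.0185%.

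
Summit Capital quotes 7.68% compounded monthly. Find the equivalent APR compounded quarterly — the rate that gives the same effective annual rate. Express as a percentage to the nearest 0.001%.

EAR = (1 + 0.0768/12)^12 − 1 = 0.079562.
Solve (1 + r/4)^4 = 1.079562: r/4 = 1.079562^(1/4) − 1 = 0.019323, so r = 0.077293 = 7.729%.

7.729%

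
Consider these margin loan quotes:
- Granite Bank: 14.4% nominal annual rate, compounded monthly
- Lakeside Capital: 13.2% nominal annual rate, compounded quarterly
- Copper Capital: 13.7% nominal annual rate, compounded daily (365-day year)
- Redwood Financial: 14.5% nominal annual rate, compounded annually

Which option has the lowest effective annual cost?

Granite Bank: (1 + 0.144/12)^12 − 1 = 15.389%
Lakeside Capital: (1 + 0.132/4)^4 − 1 = 13.868%
Copper Capital: (1 + 0.137/365)^365 − 1 = 14.680%
Redwood Financial: compounded annually, EAR = 14.500%
The lowest effective annual rate is Lakeside Capital at 13.868%.

Lakeside Capital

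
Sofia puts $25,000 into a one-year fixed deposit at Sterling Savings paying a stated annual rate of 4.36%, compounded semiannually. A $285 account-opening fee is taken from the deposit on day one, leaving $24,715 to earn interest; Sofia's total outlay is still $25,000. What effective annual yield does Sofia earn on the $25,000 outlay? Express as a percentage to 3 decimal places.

3.217%

Value after one year: 24,715 × (1 + 0.0436/2)^2 = 24,715 × 1.044075 = $25,804.32.
Effective yield on the $25,000 outlay: 25,804.32 / 25,000 − 1 = 0.032173 = 3.217%.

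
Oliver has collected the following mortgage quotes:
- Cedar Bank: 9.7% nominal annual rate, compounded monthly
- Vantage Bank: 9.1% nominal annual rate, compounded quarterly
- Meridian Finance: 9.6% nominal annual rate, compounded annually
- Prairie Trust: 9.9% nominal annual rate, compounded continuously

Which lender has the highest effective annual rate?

Cedar Bank: (1 + 0.097/12)^12 − 1 = 10.143%
Vantage Bank: (1 + 0.091/4)^4 − 1 = 9.415%
Meridian Finance: compounded annually, EAR = 9.600%
Prairie Trust: e^0.099 − 1 = 10.407%
The highest effective annual rate is Prairie Trust at 10.407%.

Prairie Trust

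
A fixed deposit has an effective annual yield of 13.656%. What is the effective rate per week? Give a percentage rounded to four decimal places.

The per-week rate i satisfies (1 + i)^52 = 1 + 0.13656.
i = 1.13656^(1/52) − 1 = 0.0024647 = 0.2465%.

0.2465%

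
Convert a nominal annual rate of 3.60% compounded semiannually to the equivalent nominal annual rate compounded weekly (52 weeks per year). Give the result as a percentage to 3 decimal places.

3.569%

EAR = (1 + 0.0360/2)^2 − 1 = 0.036324.
Solve (1 + r/52)^52 = 1.036324: r/52 = 1.036324^(1/52) − 1 = 0.000686, so r = 0.035692 = 3.569%.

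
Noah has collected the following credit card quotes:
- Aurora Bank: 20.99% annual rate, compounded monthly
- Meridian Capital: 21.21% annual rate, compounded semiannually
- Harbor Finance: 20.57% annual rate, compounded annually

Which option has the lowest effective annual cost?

Aurora Bank: (1 + 0.2099/12)^12 − 1 = 23.132%
Meridian Capital: (1 + 0.2121/2)^2 − 1 = 22.335%
Harbor Finance: compounded annually, EAR = 20.570%
The lowest effective annual rate is Harbor Finance at 20.570%.

Harbor Finance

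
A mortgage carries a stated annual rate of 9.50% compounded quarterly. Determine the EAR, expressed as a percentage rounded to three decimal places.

9.844%

EAR = (1 + 0.0950/4)^4 − 1.
= 1.098438 − 1 = 9.844%.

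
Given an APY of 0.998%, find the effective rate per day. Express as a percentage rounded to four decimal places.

The per-day rate i satisfies (1 + i)^365 = 1 + 0.00998.
i = 1.00998^(1/365) − 1 = 0.0000272 = 0.0027%.

0.0027%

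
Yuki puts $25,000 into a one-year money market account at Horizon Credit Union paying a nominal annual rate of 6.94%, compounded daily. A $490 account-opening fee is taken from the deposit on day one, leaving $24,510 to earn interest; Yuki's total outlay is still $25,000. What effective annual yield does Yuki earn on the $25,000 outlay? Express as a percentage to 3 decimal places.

5.085%

Value after one year: 24,510 × (1 + 0.0694/365)^365 = 24,510 × 1.071858 = $26,271.23.
Effective yield on the $25,000 outlay: 26,271.23 / 25,000 − 1 = 0.050849 = 5.085%.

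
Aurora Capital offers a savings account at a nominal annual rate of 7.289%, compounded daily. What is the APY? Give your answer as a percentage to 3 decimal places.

EAR = (1 + 0.07289/365)^365 − 1.
= (1 + 0.000200)^365 − 1 = 1.075604 − 1 = 7.560%.

7.560%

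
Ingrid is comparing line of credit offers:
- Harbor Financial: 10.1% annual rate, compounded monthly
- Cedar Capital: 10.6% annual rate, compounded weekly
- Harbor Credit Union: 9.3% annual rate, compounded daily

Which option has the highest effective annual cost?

Cedar Capital

Harbor Financial: (1 + 0.101/12)^12 − 1 = 10.581%
Cedar Capital: (1 + 0.106/52)^52 − 1 = 11.170%
Harbor Credit Union: (1 + 0.093/365)^365 − 1 = 9.745%
The highest effective annual rate is Cedar Capital at 11.170%.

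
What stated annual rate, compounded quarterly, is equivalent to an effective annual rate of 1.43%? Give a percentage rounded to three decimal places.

(1 + r/4)^4 − 1 = 0.0143, so 1 + r/4 = 1.0143^(1/4).
r/4 = 0.003556, so r = 0.014224 = 1.422%.

1.422%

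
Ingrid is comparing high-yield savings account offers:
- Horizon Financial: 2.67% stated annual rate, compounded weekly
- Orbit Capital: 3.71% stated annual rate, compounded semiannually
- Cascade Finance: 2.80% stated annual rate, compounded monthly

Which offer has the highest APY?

Orbit Capital

Horizon Financial: (1 + 0.0267/52)^52 − 1 = 2.705%
Orbit Capital: (1 + 0.0371/2)^2 − 1 = 3.744%
Cascade Finance: (1 + 0.0280/12)^12 − 1 = 2.836%
The highest effective annual rate is Orbit Capital at 3.744%.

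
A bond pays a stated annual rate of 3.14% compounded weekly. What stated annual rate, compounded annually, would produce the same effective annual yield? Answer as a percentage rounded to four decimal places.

3.1888%

EAR = (1 + 0.0314/52)^52 − 1 = 0.031888.
Compounded annually, the equivalent nominal rate is the EAR itself: 3.1888%.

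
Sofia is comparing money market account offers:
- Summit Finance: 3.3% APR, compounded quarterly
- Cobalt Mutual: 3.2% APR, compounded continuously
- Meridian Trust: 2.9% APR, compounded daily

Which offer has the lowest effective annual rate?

Meridian Trust

Summit Finance: (1 + 0.033/4)^4 − 1 = 3.341%
Cobalt Mutual: e^0.032 − 1 = 3.252%
Meridian Trust: (1 + 0.029/365)^365 − 1 = 2.942%
The lowest effective annual rate is Meridian Trust at 2.942%.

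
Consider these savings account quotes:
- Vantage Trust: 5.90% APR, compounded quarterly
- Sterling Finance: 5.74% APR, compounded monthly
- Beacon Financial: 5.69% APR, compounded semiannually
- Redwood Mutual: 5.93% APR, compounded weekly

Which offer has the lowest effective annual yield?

Vantage Trust: (1 + 0.0590/4)^4 − 1 = 6.032%
Sterling Finance: (1 + 0.0574/12)^12 − 1 = 5.893%
Beacon Financial: (1 + 0.0569/2)^2 − 1 = 5.771%
Redwood Mutual: (1 + 0.0593/52)^52 − 1 = 6.106%
The lowest effective annual rate is Beacon Financial at 5.771%.

Beacon Financial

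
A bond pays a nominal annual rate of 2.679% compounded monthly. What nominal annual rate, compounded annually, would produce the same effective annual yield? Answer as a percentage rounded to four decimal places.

2.7121%

EAR = (1 + 0.02679/12)^12 − 1 = 0.027121.
Compounded annually, the equivalent nominal rate is the EAR itself: 2.7121%.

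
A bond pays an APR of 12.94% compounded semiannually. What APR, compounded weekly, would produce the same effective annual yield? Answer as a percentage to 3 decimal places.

12.554%

EAR = (1 + 0.1294/2)^2 − 1 = 0.133586.
Solve (1 + r/52)^52 = 1.133586: r/52 = 1.133586^(1/52) − 1 = 0.002414, so r = 0.125537 = 12.554%.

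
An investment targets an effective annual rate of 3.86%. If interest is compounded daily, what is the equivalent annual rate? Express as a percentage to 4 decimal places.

3.7876%

(1 + r/365)^365 − 1 = 0.0386, so 1 + r/365 = 1.0386^(1/365).
r/365 = 0.000104, so r = 0.037876 = 3.7876%.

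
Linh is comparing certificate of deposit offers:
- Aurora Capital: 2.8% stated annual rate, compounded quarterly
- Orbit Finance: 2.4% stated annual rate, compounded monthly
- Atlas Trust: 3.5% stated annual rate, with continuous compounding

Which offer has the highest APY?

Atlas Trust

Aurora Capital: (1 + 0.028/4)^4 − 1 = 2.830%
Orbit Finance: (1 + 0.024/12)^12 − 1 = 2.427%
Atlas Trust: e^0.035 − 1 = 3.562%
The highest effective annual rate is Atlas Trust at 3.562%.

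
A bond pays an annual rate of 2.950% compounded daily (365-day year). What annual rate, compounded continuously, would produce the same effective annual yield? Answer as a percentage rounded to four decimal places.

2.9499%

EAR = (1 + 0.02950/365)^365 − 1 = 0.029938.
Equivalent continuous rate: r = ln(1 + 0.029938) = 0.029499 = 2.9499%.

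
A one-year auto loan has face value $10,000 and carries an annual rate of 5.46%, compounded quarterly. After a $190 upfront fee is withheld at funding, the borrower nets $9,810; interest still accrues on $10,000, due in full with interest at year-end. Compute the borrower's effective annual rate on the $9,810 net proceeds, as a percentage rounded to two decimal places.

7.62%

Amount owed after one year: 10,000 × (1 + 0.0546/4)^4 = 10,000 × 1.055728 = $10,557.28.
Effective rate on net proceeds: 10,557.28 / 9,810 − 1 = 0.076175 = 7.62%.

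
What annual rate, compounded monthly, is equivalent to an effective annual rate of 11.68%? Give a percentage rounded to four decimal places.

11.0977%

(1 + r/12)^12 − 1 = 0.1168, so 1 + r/12 = 1.1168^(1/12).
r/12 = 0.009248, so r = 0.110977 = 11.0977%.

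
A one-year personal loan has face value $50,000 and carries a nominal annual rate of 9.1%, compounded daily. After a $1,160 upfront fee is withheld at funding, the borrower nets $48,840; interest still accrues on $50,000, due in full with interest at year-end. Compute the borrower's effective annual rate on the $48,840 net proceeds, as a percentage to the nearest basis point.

Amount owed after one year: 50,000 × (1 + 0.091/365)^365 = 50,000 × 1.095257 = $54,762.83.
Effective rate on net proceeds: 54,762.83 / 48,840 − 1 = 0.121270 = 12.13%.

12.13%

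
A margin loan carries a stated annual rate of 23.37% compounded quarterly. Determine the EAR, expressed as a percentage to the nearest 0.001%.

25.499%

EAR = (1 + 0.2337/4)^4 − 1.
= (1 + 0.058425)^4 − 1 = 1.254990 − 1 = 25.499%.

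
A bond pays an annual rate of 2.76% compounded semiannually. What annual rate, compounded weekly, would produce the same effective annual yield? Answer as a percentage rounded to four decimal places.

EAR = (1 + 0.0276/2)^2 − 1 = 0.027790.
Solve (1 + r/52)^52 = 1.027790: r/52 = 1.027790^(1/52) − 1 = 0.000527, so r = 0.027419 = 2.7419%.

2.7419%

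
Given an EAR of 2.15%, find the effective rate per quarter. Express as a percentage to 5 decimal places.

The per-quarter rate i satisfies (1 + i)^4 = 1 + 0.0215.
i = 1.0215^(1/4) − 1 = 0.0053322 = 0.53322%.

0.53322%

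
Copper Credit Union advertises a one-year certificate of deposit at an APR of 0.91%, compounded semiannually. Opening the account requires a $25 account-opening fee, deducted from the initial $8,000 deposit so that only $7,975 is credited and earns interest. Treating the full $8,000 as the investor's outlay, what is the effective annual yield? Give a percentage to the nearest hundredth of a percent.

0.60%

Value after one year: 7,975 × (1 + 0.0091/2)^2 = 7,975 × 1.009121 = $8,047.74.
Effective yield on the $8,000 outlay: 8,047.74 / 8,000 − 1 = 0.005967 = 0.60%.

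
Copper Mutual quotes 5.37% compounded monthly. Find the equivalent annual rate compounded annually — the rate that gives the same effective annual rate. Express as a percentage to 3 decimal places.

5.504%

EAR = (1 + 0.0537/12)^12 − 1 = 0.055042.
Compounded annually, the equivalent nominal rate is the EAR itself: 5.504%.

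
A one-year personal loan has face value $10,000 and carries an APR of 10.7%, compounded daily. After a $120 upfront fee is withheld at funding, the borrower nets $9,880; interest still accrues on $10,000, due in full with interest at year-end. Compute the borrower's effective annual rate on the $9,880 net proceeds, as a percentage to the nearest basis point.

Amount owed after one year: 10,000 × (1 + 0.107/365)^365 = 10,000 × 1.112917 = $11,129.17.
Effective rate on net proceeds: 11,129.17 / 9,880 − 1 = 0.126434 = 12.64%.

12.64%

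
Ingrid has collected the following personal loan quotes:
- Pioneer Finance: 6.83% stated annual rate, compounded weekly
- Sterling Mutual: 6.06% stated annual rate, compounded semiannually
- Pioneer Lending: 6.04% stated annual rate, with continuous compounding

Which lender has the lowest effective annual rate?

Sterling Mutual

Pioneer Finance: (1 + 0.0683/52)^52 − 1 = 7.064%
Sterling Mutual: (1 + 0.0606/2)^2 − 1 = 6.152%
Pioneer Lending: e^0.0604 − 1 = 6.226%
The lowest effective annual rate is Sterling Mutual at 6.152%.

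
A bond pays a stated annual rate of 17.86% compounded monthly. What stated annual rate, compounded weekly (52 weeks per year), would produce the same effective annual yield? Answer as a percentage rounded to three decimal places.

17.759%

EAR = (1 + 0.1786/12)^12 − 1 = 0.193970.
Solve (1 + r/52)^52 = 1.193970: r/52 = 1.193970^(1/52) − 1 = 0.003415, so r = 0.177587 = 17.759%.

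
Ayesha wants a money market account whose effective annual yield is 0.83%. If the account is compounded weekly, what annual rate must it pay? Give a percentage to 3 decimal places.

(1 + r/52)^52 − 1 = 0.0083, so 1 + r/52 = 1.0083^(1/52).
r/52 = 0.000159, so r = 0.008266 = 0.827%.

0.827%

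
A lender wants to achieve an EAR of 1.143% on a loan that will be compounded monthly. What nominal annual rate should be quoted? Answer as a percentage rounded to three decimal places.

(1 + r/12)^12 − 1 = 0.01143, so 1 + r/12 = 1.01143^(1/12).
r/12 = 0.000948, so r = 0.011371 = 1.137%.

1.137%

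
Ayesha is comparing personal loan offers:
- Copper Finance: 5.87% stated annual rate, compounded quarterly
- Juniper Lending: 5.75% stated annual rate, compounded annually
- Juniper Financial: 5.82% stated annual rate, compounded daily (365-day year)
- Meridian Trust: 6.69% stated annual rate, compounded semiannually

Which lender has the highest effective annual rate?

Meridian Trust

Copper Finance: (1 + 0.0587/4)^4 − 1 = 6.000%
Juniper Lending: compounded annually, EAR = 5.750%
Juniper Financial: (1 + 0.0582/365)^365 − 1 = 5.992%
Meridian Trust: (1 + 0.0669/2)^2 − 1 = 6.802%
The highest effective annual rate is Meridian Trust at 6.802%.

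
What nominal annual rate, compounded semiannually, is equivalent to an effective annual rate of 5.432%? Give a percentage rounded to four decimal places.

(1 + r/2)^2 − 1 = 0.05432, so 1 + r/2 = 1.05432^(1/2).
r/2 = 0.026801, so r = 0.053602 = 5.3602%.

5.3602%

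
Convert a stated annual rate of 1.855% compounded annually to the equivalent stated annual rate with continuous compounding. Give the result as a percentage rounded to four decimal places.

Compounded annually, EAR = nominal = 0.018550.
Equivalent continuous rate: r = ln(1 + 0.018550) = 0.018380 = 1.8380%.

1.8380%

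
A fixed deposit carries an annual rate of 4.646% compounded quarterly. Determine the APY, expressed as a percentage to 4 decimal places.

4.7276%

EAR = (1 + 0.04646/4)^4 − 1.
= (1 + 0.011615)^4 − 1 = 1.047276 − 1 = 4.7276%.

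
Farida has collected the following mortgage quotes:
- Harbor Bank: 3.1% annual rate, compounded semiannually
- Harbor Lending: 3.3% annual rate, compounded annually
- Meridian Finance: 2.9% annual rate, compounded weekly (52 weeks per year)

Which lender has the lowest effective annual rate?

Meridian Finance

Harbor Bank: (1 + 0.031/2)^2 − 1 = 3.124%
Harbor Lending: compounded annually, EAR = 3.300%
Meridian Finance: (1 + 0.029/52)^52 − 1 = 2.942%
The lowest effective annual rate is Meridian Finance at 2.942%.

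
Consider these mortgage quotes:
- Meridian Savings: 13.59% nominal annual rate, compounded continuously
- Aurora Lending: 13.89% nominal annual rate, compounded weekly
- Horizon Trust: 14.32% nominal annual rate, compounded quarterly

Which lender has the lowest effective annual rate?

Meridian Savings: e^0.1359 − 1 = 14.557%
Aurora Lending: (1 + 0.1389/52)^52 − 1 = 14.880%
Horizon Trust: (1 + 0.1432/4)^4 − 1 = 15.108%
The lowest effective annual rate is Meridian Savings at 14.557%.

Meridian Savings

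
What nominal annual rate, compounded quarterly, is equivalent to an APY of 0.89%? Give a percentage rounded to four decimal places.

0.8870%

(1 + r/4)^4 − 1 = 0.0089, so 1 + r/4 = 1.0089^(1/4).
r/4 = 0.002218, so r = 0.008870 = 0.8870%.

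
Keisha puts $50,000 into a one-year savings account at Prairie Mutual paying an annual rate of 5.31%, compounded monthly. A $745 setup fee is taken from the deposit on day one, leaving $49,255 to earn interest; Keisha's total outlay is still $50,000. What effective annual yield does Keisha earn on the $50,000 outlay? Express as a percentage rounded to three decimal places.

3.870%

Value after one year: 49,255 × (1 + 0.0531/12)^12 = 49,255 × 1.054412 = $51,935.04.
Effective yield on the $50,000 outlay: 51,935.04 / 50,000 − 1 = 0.038701 = 3.870%.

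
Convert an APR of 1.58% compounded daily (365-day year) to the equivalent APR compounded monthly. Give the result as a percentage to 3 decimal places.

1.581%

EAR = (1 + 0.0158/365)^365 − 1 = 0.015925.
Solve (1 + r/12)^12 = 1.015925: r/12 = 1.015925^(1/12) − 1 = 0.001318, so r = 0.015810 = 1.581%.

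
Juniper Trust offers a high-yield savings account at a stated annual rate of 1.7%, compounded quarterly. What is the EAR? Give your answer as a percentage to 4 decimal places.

1.7109%

EAR = (1 + 0.017/4)^4 − 1.
= (1 + 0.004250)^4 − 1 = 1.017109 − 1 = 1.7109%.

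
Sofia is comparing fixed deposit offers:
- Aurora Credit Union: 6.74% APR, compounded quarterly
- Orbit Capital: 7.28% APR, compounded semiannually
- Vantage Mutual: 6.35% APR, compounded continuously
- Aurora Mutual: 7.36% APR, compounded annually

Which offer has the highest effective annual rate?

Aurora Credit Union: (1 + 0.0674/4)^4 − 1 = 6.912%
Orbit Capital: (1 + 0.0728/2)^2 − 1 = 7.412%
Vantage Mutual: e^0.0635 − 1 = 6.556%
Aurora Mutual: compounded annually, EAR = 7.360%
The highest effective annual rate is Orbit Capital at 7.412%.

Orbit Capital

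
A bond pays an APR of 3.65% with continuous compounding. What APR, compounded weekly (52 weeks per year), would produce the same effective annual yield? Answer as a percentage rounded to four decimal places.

3.6513%

EAR under continuous compounding: e^0.0365 − 1 = 0.037174.
Solve (1 + r/52)^52 = 1.037174: r/52 = 1.037174^(1/52) − 1 = 0.000702, so r = 0.036513 = 3.6513%.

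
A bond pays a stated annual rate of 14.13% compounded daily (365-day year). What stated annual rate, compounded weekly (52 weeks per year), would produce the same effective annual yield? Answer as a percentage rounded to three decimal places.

EAR = (1 + 0.1413/365)^365 − 1 = 0.151739.
Solve (1 + r/52)^52 = 1.151739: r/52 = 1.151739^(1/52) − 1 = 0.002720, so r = 0.141465 = 14.146%.

14.146%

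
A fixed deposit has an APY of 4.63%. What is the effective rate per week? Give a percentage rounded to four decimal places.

0.0871%

The per-week rate i satisfies (1 + i)^52 = 1 + 0.0463.
i = 1.0463^(1/52) − 1 = 0.0008708 = 0.0871%.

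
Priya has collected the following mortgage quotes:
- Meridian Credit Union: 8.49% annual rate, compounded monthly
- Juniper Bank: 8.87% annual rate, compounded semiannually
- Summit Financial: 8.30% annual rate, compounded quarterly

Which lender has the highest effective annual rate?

Juniper Bank

Meridian Credit Union: (1 + 0.0849/12)^12 − 1 = 8.828%
Juniper Bank: (1 + 0.0887/2)^2 − 1 = 9.067%
Summit Financial: (1 + 0.0830/4)^4 − 1 = 8.562%
The highest effective annual rate is Juniper Bank at 9.067%.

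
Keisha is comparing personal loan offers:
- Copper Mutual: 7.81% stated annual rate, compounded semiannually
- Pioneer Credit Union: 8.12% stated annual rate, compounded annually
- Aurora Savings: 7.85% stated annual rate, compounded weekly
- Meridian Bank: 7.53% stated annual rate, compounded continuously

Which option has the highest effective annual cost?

Aurora Savings

Copper Mutual: (1 + 0.0781/2)^2 − 1 = 7.962%
Pioneer Credit Union: compounded annually, EAR = 8.120%
Aurora Savings: (1 + 0.0785/52)^52 − 1 = 8.160%
Meridian Bank: e^0.0753 − 1 = 7.821%
The highest effective annual rate is Aurora Savings at 8.160%.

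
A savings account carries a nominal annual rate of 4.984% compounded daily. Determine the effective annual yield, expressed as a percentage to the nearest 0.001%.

5.110%

EAR = (1 + 0.04984/365)^365 − 1.
= (1 + 0.000137)^365 − 1 = 1.051099 − 1 = 5.110%.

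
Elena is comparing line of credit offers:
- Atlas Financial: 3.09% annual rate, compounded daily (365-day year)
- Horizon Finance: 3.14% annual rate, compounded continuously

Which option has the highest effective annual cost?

Atlas Financial: (1 + 0.0309/365)^365 − 1 = 3.138%
Horizon Finance: e^0.0314 − 1 = 3.190%
The highest effective annual rate is Horizon Finance at 3.190%.

Horizon Finance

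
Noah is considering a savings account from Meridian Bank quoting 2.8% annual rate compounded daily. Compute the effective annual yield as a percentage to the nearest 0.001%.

2.839%

EAR = (1 + 0.028/365)^365 − 1.
= 1.028395 − 1 = 2.839%.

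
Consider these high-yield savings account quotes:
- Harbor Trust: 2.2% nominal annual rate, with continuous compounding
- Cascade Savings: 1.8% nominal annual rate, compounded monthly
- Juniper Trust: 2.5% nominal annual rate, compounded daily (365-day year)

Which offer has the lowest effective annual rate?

Harbor Trust: e^0.022 − 1 = 2.224%
Cascade Savings: (1 + 0.018/12)^12 − 1 = 1.815%
Juniper Trust: (1 + 0.025/365)^365 − 1 = 2.531%
The lowest effective annual rate is Cascade Savings at 1.815%.

Cascade Savings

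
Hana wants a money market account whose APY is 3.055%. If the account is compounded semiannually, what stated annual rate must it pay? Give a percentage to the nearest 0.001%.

(1 + r/2)^2 − 1 = 0.03055, so 1 + r/2 = 1.03055^(1/2).
r/2 = 0.015160, so r = 0.030320 = 3.032%.

3.032%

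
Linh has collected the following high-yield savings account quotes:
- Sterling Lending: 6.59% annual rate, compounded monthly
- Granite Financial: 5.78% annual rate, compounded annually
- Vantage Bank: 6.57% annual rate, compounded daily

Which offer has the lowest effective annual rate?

Sterling Lending: (1 + 0.0659/12)^12 − 1 = 6.793%
Granite Financial: compounded annually, EAR = 5.780%
Vantage Bank: (1 + 0.0657/365)^365 − 1 = 6.790%
The lowest effective annual rate is Granite Financial at 5.780%.

Granite Financial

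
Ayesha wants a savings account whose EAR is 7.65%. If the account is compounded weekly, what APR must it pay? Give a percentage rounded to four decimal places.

(1 + r/52)^52 − 1 = 0.0765, so 1 + r/52 = 1.0765^(1/52).
r/52 = 0.001419, so r = 0.073767 = 7.3767%.

7.3767%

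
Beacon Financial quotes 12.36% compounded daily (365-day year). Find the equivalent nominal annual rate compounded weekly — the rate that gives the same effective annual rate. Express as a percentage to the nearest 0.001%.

12.373%

EAR = (1 + 0.1236/365)^365 − 1 = 0.131539.
Solve (1 + r/52)^52 = 1.131539: r/52 = 1.131539^(1/52) − 1 = 0.002379, so r = 0.123726 = 12.373%.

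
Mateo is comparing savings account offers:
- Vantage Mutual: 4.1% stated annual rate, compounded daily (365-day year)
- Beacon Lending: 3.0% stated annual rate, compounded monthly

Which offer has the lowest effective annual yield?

Beacon Lending

Vantage Mutual: (1 + 0.041/365)^365 − 1 = 4.185%
Beacon Lending: (1 + 0.030/12)^12 − 1 = 3.042%
The lowest effective annual rate is Beacon Lending at 3.042%.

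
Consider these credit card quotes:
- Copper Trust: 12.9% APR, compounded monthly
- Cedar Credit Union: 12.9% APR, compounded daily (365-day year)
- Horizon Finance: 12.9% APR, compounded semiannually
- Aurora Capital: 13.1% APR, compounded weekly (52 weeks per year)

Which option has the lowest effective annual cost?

Copper Trust: (1 + 0.129/12)^12 − 1 = 13.691%
Cedar Credit Union: (1 + 0.129/365)^365 − 1 = 13.766%
Horizon Finance: (1 + 0.129/2)^2 − 1 = 13.316%
Aurora Capital: (1 + 0.131/52)^52 − 1 = 13.978%
The lowest effective annual rate is Horizon Finance at 13.316%.

Horizon Finance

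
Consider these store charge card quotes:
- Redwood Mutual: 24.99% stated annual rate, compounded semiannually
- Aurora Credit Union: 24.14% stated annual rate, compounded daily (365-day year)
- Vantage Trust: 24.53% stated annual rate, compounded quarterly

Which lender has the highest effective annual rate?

Redwood Mutual: (1 + 0.2499/2)^2 − 1 = 26.551%
Aurora Credit Union: (1 + 0.2414/365)^365 − 1 = 27.293%
Vantage Trust: (1 + 0.2453/4)^4 − 1 = 26.880%
The highest effective annual rate is Aurora Credit Union at 27.293%.

Aurora Credit Union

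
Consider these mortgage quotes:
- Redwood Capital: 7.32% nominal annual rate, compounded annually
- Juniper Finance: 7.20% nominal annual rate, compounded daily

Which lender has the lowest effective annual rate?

Redwood Capital: compounded annually, EAR = 7.320%
Juniper Finance: (1 + 0.0720/365)^365 − 1 = 7.465%
The lowest effective annual rate is Redwood Capital at 7.320%.

Redwood Capital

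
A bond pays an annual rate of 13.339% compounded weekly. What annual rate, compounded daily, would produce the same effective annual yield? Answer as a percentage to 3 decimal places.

EAR = (1 + 0.13339/52)^52 − 1 = 0.142500.
Solve (1 + r/365)^365 = 1.142500: r/365 = 1.142500^(1/365) − 1 = 0.000365, so r = 0.133244 = 13.324%.

13.324%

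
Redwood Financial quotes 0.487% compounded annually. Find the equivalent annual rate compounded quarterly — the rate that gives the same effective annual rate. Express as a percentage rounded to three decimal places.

Compounded annually, EAR = nominal = 0.004870.
Solve (1 + r/4)^4 = 1.004870: r/4 = 1.004870^(1/4) − 1 = 0.001215, so r = 0.004861 = 0.486%.

0.486%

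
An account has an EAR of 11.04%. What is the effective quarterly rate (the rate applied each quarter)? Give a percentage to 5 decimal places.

The per-quarter rate i satisfies (1 + i)^4 = 1 + 0.1104.
i = 1.1104^(1/4) − 1 = 0.0265258 = 2.65258%.

2.65258%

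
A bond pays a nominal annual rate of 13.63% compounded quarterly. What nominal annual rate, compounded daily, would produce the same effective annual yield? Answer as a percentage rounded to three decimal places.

EAR = (1 + 0.1363/4)^4 − 1 = 0.143426.
Solve (1 + r/365)^365 = 1.143426: r/365 = 1.143426^(1/365) − 1 = 0.000367, so r = 0.134054 = 13.405%.

13.405%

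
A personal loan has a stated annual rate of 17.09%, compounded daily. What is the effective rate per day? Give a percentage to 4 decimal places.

0.0468%

With a nominal annual rate compounded daily, the periodic rate is the nominal rate divided by 365.
i = 0.1709 / 365 = 0.0004682 = 0.0468%.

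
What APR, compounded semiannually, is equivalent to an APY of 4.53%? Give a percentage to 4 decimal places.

4.4798%

(1 + r/2)^2 − 1 = 0.0453, so 1 + r/2 = 1.0453^(1/2).
r/2 = 0.022399, so r = 0.044798 = 4.4798%.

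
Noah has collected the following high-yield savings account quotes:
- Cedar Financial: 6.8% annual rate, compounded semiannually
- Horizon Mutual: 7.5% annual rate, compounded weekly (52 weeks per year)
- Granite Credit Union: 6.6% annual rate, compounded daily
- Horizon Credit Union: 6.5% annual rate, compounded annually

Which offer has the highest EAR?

Cedar Financial: (1 + 0.068/2)^2 − 1 = 6.916%
Horizon Mutual: (1 + 0.075/52)^52 − 1 = 7.783%
Granite Credit Union: (1 + 0.066/365)^365 − 1 = 6.822%
Horizon Credit Union: compounded annually, EAR = 6.500%
The highest effective annual rate is Horizon Mutual at 7.783%.

Horizon Mutual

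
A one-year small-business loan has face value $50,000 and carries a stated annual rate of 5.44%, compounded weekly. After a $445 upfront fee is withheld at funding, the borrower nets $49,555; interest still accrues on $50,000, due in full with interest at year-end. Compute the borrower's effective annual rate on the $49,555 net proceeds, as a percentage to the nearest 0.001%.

Amount owed after one year: 50,000 × (1 + 0.0544/52)^52 = 50,000 × 1.055877 = $52,793.84.
Effective rate on net proceeds: 52,793.84 / 49,555 − 1 = 0.065359 = 6.536%.

6.536%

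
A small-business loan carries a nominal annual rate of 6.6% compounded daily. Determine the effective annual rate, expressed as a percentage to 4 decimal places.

6.8220%

EAR = (1 + 0.066/365)^365 − 1.
= 1.068220 − 1 = 6.8220%.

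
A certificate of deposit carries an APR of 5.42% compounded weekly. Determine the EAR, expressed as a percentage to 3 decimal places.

EAR = (1 + 0.0542/52)^52 − 1.
= (1 + 0.001042)^52 − 1 = 1.055666 − 1 = 5.567%.

5.567%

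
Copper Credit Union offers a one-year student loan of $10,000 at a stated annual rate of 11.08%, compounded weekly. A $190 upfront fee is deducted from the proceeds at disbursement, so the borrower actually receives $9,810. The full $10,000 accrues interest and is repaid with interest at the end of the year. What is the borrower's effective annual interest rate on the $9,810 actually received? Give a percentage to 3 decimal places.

13.867%

Amount owed after one year: 10,000 × (1 + 0.1108/52)^52 = 10,000 × 1.117040 = $11,170.40.
Effective rate on net proceeds: 11,170.40 / 9,810 − 1 = 0.138675 = 13.867%.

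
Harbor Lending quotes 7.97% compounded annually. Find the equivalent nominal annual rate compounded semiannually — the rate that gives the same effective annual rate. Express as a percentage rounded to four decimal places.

7.8172%

Compounded annually, EAR = nominal = 0.079700.
Solve (1 + r/2)^2 = 1.079700: r/2 = 1.079700^(1/2) − 1 = 0.039086, so r = 0.078172 = 7.8172%.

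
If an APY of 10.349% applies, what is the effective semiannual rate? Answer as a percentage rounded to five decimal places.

5.04713%

The per-half-year rate i satisfies (1 + i)^2 = 1 + 0.10349.
i = 1.10349^(1/2) − 1 = 0.0504713 = 5.04713%.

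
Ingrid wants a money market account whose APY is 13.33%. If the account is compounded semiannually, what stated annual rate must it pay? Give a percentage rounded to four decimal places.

(1 + r/2)^2 − 1 = 0.1333, so 1 + r/2 = 1.1333^(1/2).
r/2 = 0.064566, so r = 0.129131 = 12.9131%.

12.9131%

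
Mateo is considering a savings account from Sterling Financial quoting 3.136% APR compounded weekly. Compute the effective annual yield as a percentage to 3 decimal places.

EAR = (1 + 0.03136/52)^52 − 1.
= 1.031847 − 1 = 3.185%.

3.185%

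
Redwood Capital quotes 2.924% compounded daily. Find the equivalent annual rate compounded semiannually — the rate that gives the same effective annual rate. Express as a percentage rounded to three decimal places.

EAR = (1 + 0.02924/365)^365 − 1 = 0.029670.
Solve (1 + r/2)^2 = 1.029670: r/2 = 1.029670^(1/2) − 1 = 0.014727, so r = 0.029454 = 2.945%.

2.945%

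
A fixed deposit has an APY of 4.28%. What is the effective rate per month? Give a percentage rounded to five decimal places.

0.34986%

The per-month rate i satisfies (1 + i)^12 = 1 + 0.0428.
i = 1.0428^(1/12) − 1 = 0.0034986 = 0.34986%.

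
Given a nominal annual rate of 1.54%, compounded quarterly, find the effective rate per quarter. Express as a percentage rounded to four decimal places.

With a nominal annual rate compounded quarterly, the periodic rate is the nominal rate divided by 4.
i = 0.0154 / 4 = 0.0038500 = 0.3850%.

0.3850%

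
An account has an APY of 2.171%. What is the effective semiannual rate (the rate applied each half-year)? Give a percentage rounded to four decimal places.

The per-half-year rate i satisfies (1 + i)^2 = 1 + 0.02171.
i = 1.02171^(1/2) − 1 = 0.0107967 = 1.0797%.

1.0797%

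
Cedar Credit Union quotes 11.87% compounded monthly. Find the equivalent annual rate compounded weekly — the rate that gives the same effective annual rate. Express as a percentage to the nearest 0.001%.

EAR = (1 + 0.1187/12)^12 − 1 = 0.125376.
Solve (1 + r/52)^52 = 1.125376: r/52 = 1.125376^(1/52) − 1 = 0.002274, so r = 0.118251 = 11.825%.

11.825%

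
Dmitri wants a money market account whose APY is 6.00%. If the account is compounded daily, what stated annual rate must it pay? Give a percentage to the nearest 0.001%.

(1 + r/365)^365 − 1 = 0.0600, so 1 + r/365 = 1.0600^(1/365).
r/365 = 0.000160, so r = 0.058274 = 5.827%.

5.827%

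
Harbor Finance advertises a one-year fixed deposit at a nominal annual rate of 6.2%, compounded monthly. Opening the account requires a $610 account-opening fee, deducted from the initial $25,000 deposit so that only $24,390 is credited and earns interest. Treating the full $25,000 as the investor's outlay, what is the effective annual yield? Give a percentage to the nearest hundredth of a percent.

3.78%

Value after one year: 24,390 × (1 + 0.062/12)^12 = 24,390 × 1.063793 = $25,945.90.
Effective yield on the $25,000 outlay: 25,945.90 / 25,000 − 1 = 0.037836 = 3.78%.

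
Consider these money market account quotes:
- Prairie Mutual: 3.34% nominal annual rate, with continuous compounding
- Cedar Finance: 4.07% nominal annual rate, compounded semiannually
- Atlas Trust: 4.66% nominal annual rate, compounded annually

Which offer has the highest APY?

Prairie Mutual: e^0.0334 − 1 = 3.396%
Cedar Finance: (1 + 0.0407/2)^2 − 1 = 4.111%
Atlas Trust: compounded annually, EAR = 4.660%
The highest effective annual rate is Atlas Trust at 4.660%.

Atlas Trust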